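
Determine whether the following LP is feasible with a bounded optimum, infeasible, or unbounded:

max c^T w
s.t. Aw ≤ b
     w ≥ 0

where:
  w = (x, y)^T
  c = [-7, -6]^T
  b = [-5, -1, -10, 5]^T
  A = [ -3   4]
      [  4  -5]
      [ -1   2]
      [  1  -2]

Infeasible (no feasible solution exists)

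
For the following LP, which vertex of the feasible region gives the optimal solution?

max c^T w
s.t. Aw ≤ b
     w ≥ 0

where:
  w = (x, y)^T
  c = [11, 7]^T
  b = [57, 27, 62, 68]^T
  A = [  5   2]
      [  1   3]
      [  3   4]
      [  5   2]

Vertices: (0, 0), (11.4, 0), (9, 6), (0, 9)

Evaluate the objective at each vertex of the feasible region:
  z(0, 0) = 0
  z(11.4, 0) = 125.4
  z(9, 6) = 141  ←
  z(0, 9) = 63
The maximum is at x = 9, y = 6.

(9, 6)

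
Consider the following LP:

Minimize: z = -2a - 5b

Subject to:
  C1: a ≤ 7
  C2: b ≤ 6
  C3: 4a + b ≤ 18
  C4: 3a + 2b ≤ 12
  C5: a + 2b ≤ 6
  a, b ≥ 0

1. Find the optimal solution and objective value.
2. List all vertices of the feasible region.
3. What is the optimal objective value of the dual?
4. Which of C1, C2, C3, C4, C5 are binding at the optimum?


1. a = 0, b = 3, z = -15
2. (0, 0), (4, 0), (3, 1.5), (0, 3)
3. -15
4. C5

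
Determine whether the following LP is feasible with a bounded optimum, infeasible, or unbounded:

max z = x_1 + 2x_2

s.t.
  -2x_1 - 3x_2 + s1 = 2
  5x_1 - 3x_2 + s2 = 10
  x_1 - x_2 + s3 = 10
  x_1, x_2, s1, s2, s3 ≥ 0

Unbounded (objective can increase without bound)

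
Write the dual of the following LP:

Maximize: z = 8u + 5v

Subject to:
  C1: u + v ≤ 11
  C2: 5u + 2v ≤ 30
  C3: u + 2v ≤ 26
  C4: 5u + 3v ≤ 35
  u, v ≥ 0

Primal max cᵀx s.t. Ax ≤ b, x ≥ 0  →  Dual min bᵀy s.t. Aᵀy ≥ c, y ≥ 0.

Minimize: z = 11y1 + 30y2 + 26y3 + 35y4

Subject to:
  y1 + 5y2 + y3 + 5y4 ≥ 8
  y1 + 2y2 + 2y3 + 3y4 ≥ 5
  y1, y2, y3, y4 ≥ 0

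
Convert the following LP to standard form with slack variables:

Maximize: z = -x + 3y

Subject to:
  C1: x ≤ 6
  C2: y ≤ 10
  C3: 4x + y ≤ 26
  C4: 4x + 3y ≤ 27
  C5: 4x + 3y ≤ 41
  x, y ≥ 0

max z = -x + 3y

s.t.
  x + s1 = 6
  y + s2 = 10
  4x + y + s3 = 26
  4x + 3y + s4 = 27
  4x + 3y + s5 = 41
  x, y, s1, s2, s3, s4, s5 ≥ 0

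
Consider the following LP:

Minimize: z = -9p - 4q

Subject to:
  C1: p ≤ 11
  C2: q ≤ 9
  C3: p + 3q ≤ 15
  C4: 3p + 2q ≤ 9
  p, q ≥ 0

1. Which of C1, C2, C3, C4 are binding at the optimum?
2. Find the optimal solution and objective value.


1. C4
2. p = 3, q = 0, z = -27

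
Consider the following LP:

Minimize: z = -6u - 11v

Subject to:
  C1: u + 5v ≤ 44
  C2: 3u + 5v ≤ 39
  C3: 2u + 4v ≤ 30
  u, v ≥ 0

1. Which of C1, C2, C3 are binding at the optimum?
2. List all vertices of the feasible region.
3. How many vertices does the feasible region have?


1. C2, C3
2. (0, 0), (13, 0), (3, 6), (0, 7.5)
3. 4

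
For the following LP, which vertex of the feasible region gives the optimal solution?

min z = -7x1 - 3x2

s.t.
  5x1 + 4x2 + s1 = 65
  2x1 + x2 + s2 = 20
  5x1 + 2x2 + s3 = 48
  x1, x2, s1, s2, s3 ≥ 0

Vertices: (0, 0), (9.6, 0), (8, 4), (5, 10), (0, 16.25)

Evaluate the objective at each vertex of the feasible region:
  z(0, 0) = 0
  z(9.6, 0) = -67.2
  z(8, 4) = -68  ←
  z(5, 10) = -65
  z(0, 16.25) = -48.75
The minimum is at x1 = 8, x2 = 4.

(8, 4)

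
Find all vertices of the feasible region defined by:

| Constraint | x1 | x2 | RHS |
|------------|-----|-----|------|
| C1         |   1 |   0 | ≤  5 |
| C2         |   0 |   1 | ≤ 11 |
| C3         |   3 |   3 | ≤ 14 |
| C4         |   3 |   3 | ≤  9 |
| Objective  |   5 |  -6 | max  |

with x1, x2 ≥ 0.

(0, 0), (3, 0), (0, 3)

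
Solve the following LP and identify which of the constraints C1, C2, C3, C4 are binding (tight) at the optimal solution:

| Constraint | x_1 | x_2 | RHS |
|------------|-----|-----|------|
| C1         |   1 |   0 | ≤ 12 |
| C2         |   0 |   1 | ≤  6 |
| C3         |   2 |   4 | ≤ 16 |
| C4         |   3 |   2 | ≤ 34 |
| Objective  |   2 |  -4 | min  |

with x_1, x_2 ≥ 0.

At x_1 = 0, x_2 = 4, compute slack b - a·x for each constraint:
  C1: 12 − 0 = 12  (slack)
  C2: 6 − 4 = 2  (slack)
  C3: 16 − 16 = 0  (binding)
  C4: 34 − 8 = 26  (slack)

Optimal: x_1 = 0, x_2 = 4
Binding: C3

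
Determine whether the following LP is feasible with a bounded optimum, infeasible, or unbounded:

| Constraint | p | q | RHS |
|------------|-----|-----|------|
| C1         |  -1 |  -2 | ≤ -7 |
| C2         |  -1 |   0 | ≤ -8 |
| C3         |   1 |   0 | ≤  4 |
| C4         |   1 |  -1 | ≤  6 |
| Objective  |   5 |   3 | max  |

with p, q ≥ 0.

Infeasible (no feasible solution exists)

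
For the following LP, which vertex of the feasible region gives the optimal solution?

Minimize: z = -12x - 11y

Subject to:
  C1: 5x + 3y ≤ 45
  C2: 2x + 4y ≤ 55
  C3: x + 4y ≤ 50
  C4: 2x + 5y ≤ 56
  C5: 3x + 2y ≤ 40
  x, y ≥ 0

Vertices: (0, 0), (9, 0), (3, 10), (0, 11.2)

Evaluate the objective at each vertex of the feasible region:
  z(0, 0) = 0
  z(9, 0) = -108
  z(3, 10) = -146  ←
  z(0, 11.2) = -123.2
The minimum is at x = 3, y = 10.

(3, 10)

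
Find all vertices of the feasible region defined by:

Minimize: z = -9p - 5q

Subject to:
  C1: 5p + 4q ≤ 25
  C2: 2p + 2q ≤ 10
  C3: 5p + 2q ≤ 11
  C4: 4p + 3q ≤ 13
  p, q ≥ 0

(0, 0), (2.2, 0), (1, 3), (0, 4.333)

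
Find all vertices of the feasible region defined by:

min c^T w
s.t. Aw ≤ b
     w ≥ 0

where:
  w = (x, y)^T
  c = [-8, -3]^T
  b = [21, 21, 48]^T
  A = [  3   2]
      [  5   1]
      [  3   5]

(0, 0), (4.2, 0), (3, 6), (1, 9), (0, 9.6)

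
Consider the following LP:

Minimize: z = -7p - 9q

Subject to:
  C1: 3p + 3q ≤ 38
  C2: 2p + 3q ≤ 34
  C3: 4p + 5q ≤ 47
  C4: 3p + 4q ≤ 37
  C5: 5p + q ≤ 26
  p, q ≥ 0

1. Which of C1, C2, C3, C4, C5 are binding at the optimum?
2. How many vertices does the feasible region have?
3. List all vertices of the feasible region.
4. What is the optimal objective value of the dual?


1. C3, C4
2. 5
3. (0, 0), (5.2, 0), (3.952, 6.238), (3, 7), (0, 9.25)
4. -84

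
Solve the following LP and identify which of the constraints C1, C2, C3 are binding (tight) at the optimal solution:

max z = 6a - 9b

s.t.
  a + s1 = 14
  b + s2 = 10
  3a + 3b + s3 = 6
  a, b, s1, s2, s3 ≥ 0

At a = 2, b = 0, compute slack b - a·x for each constraint:
  C1: 14 − 2 = 12  (slack)
  C2: 10 − 0 = 10  (slack)
  C3: 6 − 6 = 0  (binding)

Optimal: a = 2, b = 0
Binding: C3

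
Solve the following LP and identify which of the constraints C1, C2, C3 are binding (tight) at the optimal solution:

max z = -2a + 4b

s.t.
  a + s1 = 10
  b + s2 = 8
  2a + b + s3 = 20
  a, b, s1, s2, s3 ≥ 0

At a = 0, b = 8, compute slack b - a·x for each constraint:
  C1: 10 − 0 = 10  (slack)
  C2: 8 − 8 = 0  (binding)
  C3: 20 − 8 = 12  (slack)

Optimal: a = 0, b = 8
Binding: C2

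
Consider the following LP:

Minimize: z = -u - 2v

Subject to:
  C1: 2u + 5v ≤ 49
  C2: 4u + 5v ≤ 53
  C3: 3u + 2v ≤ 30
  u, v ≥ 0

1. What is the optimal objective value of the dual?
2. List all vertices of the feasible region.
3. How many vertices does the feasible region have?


1. -20
2. (0, 0), (10, 0), (6.286, 5.571), (2, 9), (0, 9.8)
3. 5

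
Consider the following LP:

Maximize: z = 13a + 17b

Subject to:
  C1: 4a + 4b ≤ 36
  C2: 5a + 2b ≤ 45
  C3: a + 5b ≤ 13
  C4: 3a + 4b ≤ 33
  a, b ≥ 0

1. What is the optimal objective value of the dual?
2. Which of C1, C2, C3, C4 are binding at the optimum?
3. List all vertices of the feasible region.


1. 121
2. C1, C3
3. (0, 0), (9, 0), (8, 1), (0, 2.6)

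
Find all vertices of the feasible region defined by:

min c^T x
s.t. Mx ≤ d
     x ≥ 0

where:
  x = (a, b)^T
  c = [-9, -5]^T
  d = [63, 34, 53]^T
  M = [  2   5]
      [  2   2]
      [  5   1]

(0, 0), (10.6, 0), (9, 8), (7.333, 9.667), (0, 12.6)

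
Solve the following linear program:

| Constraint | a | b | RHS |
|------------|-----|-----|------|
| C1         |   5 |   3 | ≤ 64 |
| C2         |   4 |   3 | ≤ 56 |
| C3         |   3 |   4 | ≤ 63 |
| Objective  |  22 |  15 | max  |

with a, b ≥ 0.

Evaluate the objective at each vertex of the feasible region:
  z(0, 0) = 0
  z(12.8, 0) = 281.6
  z(8, 8) = 296  ←
  z(5, 12) = 290
  z(0, 15.75) = 236.2
The maximum is at a = 8, b = 8.

a = 8, b = 8, z = 296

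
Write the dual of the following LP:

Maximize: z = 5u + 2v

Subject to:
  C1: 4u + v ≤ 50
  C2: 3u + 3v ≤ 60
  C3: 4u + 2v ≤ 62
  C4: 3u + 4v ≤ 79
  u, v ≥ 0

Primal max cᵀx s.t. Ax ≤ b, x ≥ 0  →  Dual min bᵀy s.t. Aᵀy ≥ c, y ≥ 0.

Minimize: z = 50y1 + 60y2 + 62y3 + 79y4

Subject to:
  4y1 + 3y2 + 4y3 + 3y4 ≥ 5
  y1 + 3y2 + 2y3 + 4y4 ≥ 2
  y1, y2, y3, y4 ≥ 0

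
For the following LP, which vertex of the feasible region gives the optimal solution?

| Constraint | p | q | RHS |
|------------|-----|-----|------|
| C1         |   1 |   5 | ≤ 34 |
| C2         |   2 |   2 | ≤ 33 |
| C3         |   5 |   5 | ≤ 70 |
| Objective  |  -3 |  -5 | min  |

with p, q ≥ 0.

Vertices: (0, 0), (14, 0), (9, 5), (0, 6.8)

Evaluate the objective at each vertex of the feasible region:
  z(0, 0) = 0
  z(14, 0) = -42
  z(9, 5) = -52  ←
  z(0, 6.8) = -34
The minimum is at p = 9, q = 5.

(9, 5)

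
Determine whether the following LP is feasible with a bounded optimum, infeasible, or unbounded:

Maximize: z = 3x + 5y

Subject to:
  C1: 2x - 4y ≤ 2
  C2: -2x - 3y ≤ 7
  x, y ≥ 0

Unbounded (objective can increase without bound)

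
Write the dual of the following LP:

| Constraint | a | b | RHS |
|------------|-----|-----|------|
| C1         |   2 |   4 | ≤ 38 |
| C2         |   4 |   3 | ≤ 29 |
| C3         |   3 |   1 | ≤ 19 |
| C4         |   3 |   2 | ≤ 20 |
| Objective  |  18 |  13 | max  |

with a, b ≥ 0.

Primal max cᵀx s.t. Ax ≤ b, x ≥ 0  →  Dual min bᵀy s.t. Aᵀy ≥ c, y ≥ 0.

Minimize: z = 38y1 + 29y2 + 19y3 + 20y4

Subject to:
  2y1 + 4y2 + 3y3 + 3y4 ≥ 18
  4y1 + 3y2 + y3 + 2y4 ≥ 13
  y1, y2, y3, y4 ≥ 0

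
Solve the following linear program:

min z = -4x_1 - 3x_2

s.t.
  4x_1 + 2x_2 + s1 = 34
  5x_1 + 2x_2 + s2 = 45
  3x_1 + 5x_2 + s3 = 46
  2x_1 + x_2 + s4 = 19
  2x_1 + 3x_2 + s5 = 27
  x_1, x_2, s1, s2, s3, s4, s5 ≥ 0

Evaluate the objective at each vertex of the feasible region:
  z(0, 0) = 0
  z(8.5, 0) = -34
  z(6, 5) = -39  ←
  z(0, 9) = -27
The minimum is at x_1 = 6, x_2 = 5.

x_1 = 6, x_2 = 5, z = -39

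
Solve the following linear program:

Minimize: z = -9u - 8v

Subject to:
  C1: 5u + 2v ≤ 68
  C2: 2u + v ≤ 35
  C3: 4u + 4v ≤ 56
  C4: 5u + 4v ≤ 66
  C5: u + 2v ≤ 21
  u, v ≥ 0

Evaluate the objective at each vertex of the feasible region:
  z(0, 0) = 0
  z(13.2, 0) = -118.8
  z(10, 4) = -122  ←
  z(7, 7) = -119
  z(0, 10.5) = -84
The minimum is at u = 10, v = 4.

u = 10, v = 4, z = -122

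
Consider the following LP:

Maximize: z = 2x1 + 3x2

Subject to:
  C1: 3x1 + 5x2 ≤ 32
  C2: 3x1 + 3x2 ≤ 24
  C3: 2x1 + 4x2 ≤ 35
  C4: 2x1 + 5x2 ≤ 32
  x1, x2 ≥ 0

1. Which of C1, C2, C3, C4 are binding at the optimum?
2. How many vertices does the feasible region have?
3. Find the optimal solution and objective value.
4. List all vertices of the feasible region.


1. C1, C2
2. 4
3. x1 = 4, x2 = 4, z = 20
4. (0, 0), (8, 0), (4, 4), (0, 6.4)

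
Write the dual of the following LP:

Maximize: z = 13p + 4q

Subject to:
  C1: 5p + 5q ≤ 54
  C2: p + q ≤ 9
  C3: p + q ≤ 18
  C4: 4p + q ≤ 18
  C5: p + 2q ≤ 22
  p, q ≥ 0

Primal max cᵀx s.t. Ax ≤ b, x ≥ 0  →  Dual min bᵀy s.t. Aᵀy ≥ c, y ≥ 0.

Minimize: z = 54y1 + 9y2 + 18y3 + 18y4 + 22y5

Subject to:
  5y1 + y2 + y3 + 4y4 + y5 ≥ 13
  5y1 + y2 + y3 + y4 + 2y5 ≥ 4
  y1, y2, y3, y4, y5 ≥ 0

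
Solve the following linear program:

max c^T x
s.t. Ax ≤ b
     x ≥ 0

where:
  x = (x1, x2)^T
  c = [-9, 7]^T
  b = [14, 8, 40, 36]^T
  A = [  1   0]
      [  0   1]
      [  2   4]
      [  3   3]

Evaluate the objective at each vertex of the feasible region:
  z(0, 0) = 0
  z(12, 0) = -108
  z(4, 8) = 20
  z(0, 8) = 56  ←
The maximum is at x1 = 0, x2 = 8.

x1 = 0, x2 = 8, z = 56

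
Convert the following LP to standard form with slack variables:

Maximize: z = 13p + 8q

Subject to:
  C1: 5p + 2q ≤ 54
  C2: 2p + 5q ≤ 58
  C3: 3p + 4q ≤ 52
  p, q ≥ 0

max z = 13p + 8q

s.t.
  5p + 2q + s1 = 54
  2p + 5q + s2 = 58
  3p + 4q + s3 = 52
  p, q, s1, s2, s3 ≥ 0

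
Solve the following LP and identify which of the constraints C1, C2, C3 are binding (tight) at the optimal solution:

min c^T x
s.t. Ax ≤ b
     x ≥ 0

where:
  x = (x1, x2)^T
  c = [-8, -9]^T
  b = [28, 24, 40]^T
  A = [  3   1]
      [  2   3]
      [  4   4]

At x1 = 6, x2 = 4, compute slack b - a·x for each constraint:
  C1: 28 − 22 = 6  (slack)
  C2: 24 − 24 = 0  (binding)
  C3: 40 − 40 = 0  (binding)

Optimal: x1 = 6, x2 = 4
Binding: C2, C3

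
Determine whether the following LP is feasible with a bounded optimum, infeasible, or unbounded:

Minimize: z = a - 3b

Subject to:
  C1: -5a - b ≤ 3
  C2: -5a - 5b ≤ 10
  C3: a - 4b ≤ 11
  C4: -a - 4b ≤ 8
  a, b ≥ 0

Unbounded (objective can decrease without bound)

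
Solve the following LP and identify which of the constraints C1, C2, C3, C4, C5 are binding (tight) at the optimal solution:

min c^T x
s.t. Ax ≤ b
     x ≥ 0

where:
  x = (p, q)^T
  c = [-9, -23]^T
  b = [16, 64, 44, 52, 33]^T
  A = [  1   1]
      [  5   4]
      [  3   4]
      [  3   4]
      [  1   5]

At p = 8, q = 5, compute slack b - a·x for each constraint:
  C1: 16 − 13 = 3  (slack)
  C2: 64 − 60 = 4  (slack)
  C3: 44 − 44 = 0  (binding)
  C4: 52 − 44 = 8  (slack)
  C5: 33 − 33 = 0  (binding)

Optimal: p = 8, q = 5
Binding: C3, C5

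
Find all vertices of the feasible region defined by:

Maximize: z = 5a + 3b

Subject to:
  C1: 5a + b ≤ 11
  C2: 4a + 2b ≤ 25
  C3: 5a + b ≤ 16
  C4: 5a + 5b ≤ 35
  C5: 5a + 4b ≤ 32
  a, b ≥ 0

(0, 0), (2.2, 0), (1, 6), (0, 7)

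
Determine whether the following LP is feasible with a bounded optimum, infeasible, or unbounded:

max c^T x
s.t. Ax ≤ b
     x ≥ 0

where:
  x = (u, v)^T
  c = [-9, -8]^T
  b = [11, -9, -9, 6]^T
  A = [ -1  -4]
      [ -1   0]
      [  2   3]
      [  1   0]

Infeasible (no feasible solution exists)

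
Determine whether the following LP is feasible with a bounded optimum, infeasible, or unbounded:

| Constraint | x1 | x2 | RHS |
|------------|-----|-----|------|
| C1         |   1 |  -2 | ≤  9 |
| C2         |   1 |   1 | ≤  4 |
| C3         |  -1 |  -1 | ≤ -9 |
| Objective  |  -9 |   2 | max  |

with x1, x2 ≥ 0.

Infeasible (no feasible solution exists)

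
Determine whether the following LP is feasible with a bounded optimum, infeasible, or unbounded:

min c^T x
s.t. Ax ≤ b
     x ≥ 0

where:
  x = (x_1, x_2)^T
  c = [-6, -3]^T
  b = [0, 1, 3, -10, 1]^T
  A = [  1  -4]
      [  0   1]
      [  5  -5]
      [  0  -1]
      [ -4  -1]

Infeasible (no feasible solution exists)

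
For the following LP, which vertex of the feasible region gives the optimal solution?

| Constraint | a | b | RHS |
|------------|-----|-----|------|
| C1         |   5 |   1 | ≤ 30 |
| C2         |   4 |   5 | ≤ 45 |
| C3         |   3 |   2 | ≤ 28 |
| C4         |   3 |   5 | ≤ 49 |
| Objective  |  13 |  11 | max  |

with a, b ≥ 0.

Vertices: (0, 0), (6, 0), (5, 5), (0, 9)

Evaluate the objective at each vertex of the feasible region:
  z(0, 0) = 0
  z(6, 0) = 78
  z(5, 5) = 120  ←
  z(0, 9) = 99
The maximum is at a = 5, b = 5.

(5, 5)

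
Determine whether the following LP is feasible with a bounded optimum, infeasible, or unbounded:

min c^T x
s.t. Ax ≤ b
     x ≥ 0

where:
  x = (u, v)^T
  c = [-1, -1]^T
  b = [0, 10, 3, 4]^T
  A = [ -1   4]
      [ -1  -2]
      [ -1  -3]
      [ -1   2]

Unbounded (objective can decrease without bound)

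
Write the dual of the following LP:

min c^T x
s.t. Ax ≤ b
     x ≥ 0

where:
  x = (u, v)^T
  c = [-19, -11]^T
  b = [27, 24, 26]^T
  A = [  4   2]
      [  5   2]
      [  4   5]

Primal min cᵀx s.t. Ax ≤ b, x ≥ 0  →  Dual max −bᵀy s.t. Aᵀy ≥ −c, y ≥ 0.

Maximize: z = -27y1 - 24y2 - 26y3

Subject to:
  4y1 + 5y2 + 4y3 ≥ 19
  2y1 + 2y2 + 5y3 ≥ 11
  y1, y2, y3 ≥ 0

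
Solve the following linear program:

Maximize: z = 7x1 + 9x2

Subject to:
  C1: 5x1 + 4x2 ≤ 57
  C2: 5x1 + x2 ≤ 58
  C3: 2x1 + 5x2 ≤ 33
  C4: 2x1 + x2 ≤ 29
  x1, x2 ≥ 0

Evaluate the objective at each vertex of the feasible region:
  z(0, 0) = 0
  z(11.4, 0) = 79.8
  z(9, 3) = 90  ←
  z(0, 6.6) = 59.4
The maximum is at x1 = 9, x2 = 3.

x1 = 9, x2 = 3, z = 90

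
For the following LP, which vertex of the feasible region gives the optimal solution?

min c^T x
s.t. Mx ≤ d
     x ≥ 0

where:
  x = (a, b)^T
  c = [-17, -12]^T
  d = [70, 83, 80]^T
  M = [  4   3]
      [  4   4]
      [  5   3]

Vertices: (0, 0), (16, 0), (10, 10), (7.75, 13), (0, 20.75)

Evaluate the objective at each vertex of the feasible region:
  z(0, 0) = 0
  z(16, 0) = -272
  z(10, 10) = -290  ←
  z(7.75, 13) = -287.8
  z(0, 20.75) = -249
The minimum is at a = 10, b = 10.

(10, 10)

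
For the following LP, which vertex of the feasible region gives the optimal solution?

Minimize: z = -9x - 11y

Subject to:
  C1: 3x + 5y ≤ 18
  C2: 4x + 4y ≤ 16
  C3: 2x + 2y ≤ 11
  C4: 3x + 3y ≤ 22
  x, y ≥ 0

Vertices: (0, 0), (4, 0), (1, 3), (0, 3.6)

Evaluate the objective at each vertex of the feasible region:
  z(0, 0) = 0
  z(4, 0) = -36
  z(1, 3) = -42  ←
  z(0, 3.6) = -39.6
The minimum is at x = 1, y = 3.

(1, 3)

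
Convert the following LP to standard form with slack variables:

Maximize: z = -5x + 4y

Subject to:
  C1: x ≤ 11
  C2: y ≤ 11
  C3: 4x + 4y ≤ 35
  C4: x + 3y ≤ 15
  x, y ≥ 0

max z = -5x + 4y

s.t.
  x + s1 = 11
  y + s2 = 11
  4x + 4y + s3 = 35
  x + 3y + s4 = 15
  x, y, s1, s2, s3, s4 ≥ 0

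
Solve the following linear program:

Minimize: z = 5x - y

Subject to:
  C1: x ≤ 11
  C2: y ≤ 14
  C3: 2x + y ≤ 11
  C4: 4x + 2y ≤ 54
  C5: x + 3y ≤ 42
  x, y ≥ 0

Evaluate the objective at each vertex of the feasible region:
  z(0, 0) = 0
  z(5.5, 0) = 27.5
  z(0, 11) = -11  ←
The minimum is at x = 0, y = 11.

x = 0, y = 11, z = -11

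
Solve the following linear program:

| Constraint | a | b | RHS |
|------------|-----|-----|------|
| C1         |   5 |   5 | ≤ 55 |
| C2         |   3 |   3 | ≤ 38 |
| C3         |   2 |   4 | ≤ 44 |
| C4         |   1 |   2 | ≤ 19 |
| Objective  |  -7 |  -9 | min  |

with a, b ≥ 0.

Evaluate the objective at each vertex of the feasible region:
  z(0, 0) = 0
  z(11, 0) = -77
  z(3, 8) = -93  ←
  z(0, 9.5) = -85.5
The minimum is at a = 3, b = 8.

a = 3, b = 8, z = -93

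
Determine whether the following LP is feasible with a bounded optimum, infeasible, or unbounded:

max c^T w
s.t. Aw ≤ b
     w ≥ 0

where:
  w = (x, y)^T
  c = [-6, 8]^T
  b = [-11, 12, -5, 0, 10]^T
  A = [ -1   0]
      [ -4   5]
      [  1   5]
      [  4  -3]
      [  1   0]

Infeasible (no feasible solution exists)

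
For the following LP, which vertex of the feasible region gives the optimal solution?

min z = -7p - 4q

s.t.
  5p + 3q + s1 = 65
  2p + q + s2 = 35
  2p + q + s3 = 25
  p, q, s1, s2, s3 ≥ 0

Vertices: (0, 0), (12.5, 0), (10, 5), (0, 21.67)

Evaluate the objective at each vertex of the feasible region:
  z(0, 0) = 0
  z(12.5, 0) = -87.5
  z(10, 5) = -90  ←
  z(0, 21.67) = -86.67
The minimum is at p = 10, q = 5.

(10, 5)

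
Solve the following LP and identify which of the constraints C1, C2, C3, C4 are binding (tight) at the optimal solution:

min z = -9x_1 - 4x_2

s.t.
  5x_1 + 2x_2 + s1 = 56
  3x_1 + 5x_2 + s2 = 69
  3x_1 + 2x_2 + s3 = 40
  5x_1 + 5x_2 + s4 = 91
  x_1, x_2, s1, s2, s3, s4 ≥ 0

At x_1 = 8, x_2 = 8, compute slack b - a·x for each constraint:
  C1: 56 − 56 = 0  (binding)
  C2: 69 − 64 = 5  (slack)
  C3: 40 − 40 = 0  (binding)
  C4: 91 − 80 = 11  (slack)

Optimal: x_1 = 8, x_2 = 8
Binding: C1, C3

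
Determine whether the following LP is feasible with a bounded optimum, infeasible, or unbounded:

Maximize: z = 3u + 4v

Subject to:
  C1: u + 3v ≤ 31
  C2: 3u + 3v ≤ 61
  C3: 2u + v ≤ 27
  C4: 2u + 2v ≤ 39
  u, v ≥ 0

Feasible with a bounded optimal solution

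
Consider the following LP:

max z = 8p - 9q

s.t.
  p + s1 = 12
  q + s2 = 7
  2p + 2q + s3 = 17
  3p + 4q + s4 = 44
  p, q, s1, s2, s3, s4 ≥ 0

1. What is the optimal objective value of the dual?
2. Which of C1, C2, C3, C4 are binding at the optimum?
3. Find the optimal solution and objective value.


1. 68
2. C3
3. p = 8.5, q = 0, z = 68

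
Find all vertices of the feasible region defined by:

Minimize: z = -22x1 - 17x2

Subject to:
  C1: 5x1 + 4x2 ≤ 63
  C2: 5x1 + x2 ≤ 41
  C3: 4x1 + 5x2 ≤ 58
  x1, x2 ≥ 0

(0, 0), (8.2, 0), (7, 6), (0, 11.6)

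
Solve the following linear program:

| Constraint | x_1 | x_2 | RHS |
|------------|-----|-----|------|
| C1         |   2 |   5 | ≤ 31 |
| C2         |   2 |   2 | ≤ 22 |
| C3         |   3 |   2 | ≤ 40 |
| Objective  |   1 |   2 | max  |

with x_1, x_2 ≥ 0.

Evaluate the objective at each vertex of the feasible region:
  z(0, 0) = 0
  z(11, 0) = 11
  z(8, 3) = 14  ←
  z(0, 6.2) = 12.4
The maximum is at x_1 = 8, x_2 = 3.

x_1 = 8, x_2 = 3, z = 14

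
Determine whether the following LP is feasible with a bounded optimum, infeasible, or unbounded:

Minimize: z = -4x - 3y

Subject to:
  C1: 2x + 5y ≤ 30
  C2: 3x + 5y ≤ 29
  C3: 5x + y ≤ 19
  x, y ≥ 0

Feasible with a bounded optimal solution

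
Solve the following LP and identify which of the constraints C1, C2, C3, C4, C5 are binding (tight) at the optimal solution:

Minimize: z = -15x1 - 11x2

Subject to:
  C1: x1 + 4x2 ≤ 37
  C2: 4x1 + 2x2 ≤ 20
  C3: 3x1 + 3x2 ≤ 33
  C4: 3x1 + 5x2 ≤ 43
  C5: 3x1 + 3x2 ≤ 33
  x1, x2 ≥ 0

At x1 = 1, x2 = 8, compute slack b - a·x for each constraint:
  C1: 37 − 33 = 4  (slack)
  C2: 20 − 20 = 0  (binding)
  C3: 33 − 27 = 6  (slack)
  C4: 43 − 43 = 0  (binding)
  C5: 33 − 27 = 6  (slack)

Optimal: x1 = 1, x2 = 8
Binding: C2, C4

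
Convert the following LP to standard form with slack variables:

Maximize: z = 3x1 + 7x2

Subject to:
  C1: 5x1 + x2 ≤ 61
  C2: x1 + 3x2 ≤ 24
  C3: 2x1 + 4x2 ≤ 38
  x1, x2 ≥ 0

max z = 3x1 + 7x2

s.t.
  5x1 + x2 + s1 = 61
  x1 + 3x2 + s2 = 24
  2x1 + 4x2 + s3 = 38
  x1, x2, s1, s2, s3 ≥ 0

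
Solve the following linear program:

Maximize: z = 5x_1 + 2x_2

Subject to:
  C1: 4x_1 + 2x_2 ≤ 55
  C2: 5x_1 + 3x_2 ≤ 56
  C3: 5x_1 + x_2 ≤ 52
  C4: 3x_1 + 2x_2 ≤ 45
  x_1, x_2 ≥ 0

Evaluate the objective at each vertex of the feasible region:
  z(0, 0) = 0
  z(10.4, 0) = 52
  z(10, 2) = 54  ←
  z(0, 18.67) = 37.33
The maximum is at x_1 = 10, x_2 = 2.

x_1 = 10, x_2 = 2, z = 54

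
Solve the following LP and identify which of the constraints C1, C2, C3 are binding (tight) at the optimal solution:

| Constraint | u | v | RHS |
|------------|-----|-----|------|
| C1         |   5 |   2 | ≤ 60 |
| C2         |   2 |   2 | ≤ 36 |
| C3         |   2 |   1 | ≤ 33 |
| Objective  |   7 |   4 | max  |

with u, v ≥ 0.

At u = 8, v = 10, compute slack b - a·x for each constraint:
  C1: 60 − 60 = 0  (binding)
  C2: 36 − 36 = 0  (binding)
  C3: 33 − 26 = 7  (slack)

Optimal: u = 8, v = 10
Binding: C1, C2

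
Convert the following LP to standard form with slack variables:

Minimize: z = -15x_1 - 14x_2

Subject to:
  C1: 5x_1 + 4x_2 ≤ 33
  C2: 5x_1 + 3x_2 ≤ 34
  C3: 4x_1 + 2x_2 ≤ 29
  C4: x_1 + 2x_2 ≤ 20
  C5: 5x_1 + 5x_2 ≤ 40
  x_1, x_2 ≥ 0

min z = -15x_1 - 14x_2

s.t.
  5x_1 + 4x_2 + s1 = 33
  5x_1 + 3x_2 + s2 = 34
  4x_1 + 2x_2 + s3 = 29
  x_1 + 2x_2 + s4 = 20
  5x_1 + 5x_2 + s5 = 40
  x_1, x_2, s1, s2, s3, s4, s5 ≥ 0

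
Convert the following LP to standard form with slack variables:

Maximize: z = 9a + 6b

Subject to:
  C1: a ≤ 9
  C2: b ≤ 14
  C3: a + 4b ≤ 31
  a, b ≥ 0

max z = 9a + 6b

s.t.
  a + s1 = 9
  b + s2 = 14
  a + 4b + s3 = 31
  a, b, s1, s2, s3 ≥ 0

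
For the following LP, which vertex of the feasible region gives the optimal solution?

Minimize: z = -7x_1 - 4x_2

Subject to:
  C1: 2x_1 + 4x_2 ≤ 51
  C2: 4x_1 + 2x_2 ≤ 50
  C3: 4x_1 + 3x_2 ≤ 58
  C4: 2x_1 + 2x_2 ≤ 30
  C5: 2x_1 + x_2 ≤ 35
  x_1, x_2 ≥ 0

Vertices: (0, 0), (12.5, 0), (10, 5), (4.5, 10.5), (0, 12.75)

Evaluate the objective at each vertex of the feasible region:
  z(0, 0) = 0
  z(12.5, 0) = -87.5
  z(10, 5) = -90  ←
  z(4.5, 10.5) = -73.5
  z(0, 12.75) = -51
The minimum is at x_1 = 10, x_2 = 5.

(10, 5)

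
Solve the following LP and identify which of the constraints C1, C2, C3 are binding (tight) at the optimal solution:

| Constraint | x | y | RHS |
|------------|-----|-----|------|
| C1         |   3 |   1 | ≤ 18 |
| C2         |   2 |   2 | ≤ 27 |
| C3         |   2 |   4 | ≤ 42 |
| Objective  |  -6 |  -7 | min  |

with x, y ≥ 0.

At x = 3, y = 9, compute slack b - a·x for each constraint:
  C1: 18 − 18 = 0  (binding)
  C2: 27 − 24 = 3  (slack)
  C3: 42 − 42 = 0  (binding)

Optimal: x = 3, y = 9
Binding: C1, C3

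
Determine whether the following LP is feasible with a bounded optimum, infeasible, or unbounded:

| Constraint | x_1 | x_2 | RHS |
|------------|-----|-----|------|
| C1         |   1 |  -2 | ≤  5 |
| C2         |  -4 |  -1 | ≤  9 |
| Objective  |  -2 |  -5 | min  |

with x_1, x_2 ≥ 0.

Unbounded (objective can decrease without bound)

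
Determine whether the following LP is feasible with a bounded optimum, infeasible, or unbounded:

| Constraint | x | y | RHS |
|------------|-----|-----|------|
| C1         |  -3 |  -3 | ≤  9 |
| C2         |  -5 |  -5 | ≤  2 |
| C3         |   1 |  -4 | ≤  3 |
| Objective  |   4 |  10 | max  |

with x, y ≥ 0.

Unbounded (objective can increase without bound)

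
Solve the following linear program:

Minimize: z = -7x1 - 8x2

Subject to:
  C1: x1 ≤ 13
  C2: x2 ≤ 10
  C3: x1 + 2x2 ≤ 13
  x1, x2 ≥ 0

Evaluate the objective at each vertex of the feasible region:
  z(0, 0) = 0
  z(13, 0) = -91  ←
  z(0, 6.5) = -52
The minimum is at x1 = 13, x2 = 0.

x1 = 13, x2 = 0, z = -91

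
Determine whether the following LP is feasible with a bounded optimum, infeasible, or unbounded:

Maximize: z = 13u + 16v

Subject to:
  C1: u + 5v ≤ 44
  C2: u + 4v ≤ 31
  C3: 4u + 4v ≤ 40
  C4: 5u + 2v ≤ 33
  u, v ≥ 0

Feasible with a bounded optimal solution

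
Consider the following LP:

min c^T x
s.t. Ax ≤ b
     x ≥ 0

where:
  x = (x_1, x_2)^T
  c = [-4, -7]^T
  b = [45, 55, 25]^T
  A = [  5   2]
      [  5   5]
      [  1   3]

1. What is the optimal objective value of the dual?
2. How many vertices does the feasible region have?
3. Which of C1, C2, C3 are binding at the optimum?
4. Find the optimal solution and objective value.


1. -65
2. 5
3. C2, C3
4. x_1 = 4, x_2 = 7, z = -65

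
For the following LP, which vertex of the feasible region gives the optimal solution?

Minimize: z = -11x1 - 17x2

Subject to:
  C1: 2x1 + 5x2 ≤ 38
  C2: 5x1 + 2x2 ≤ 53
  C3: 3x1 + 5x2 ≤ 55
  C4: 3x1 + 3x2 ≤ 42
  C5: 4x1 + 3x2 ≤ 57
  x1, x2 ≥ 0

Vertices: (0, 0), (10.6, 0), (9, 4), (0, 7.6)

Evaluate the objective at each vertex of the feasible region:
  z(0, 0) = 0
  z(10.6, 0) = -116.6
  z(9, 4) = -167  ←
  z(0, 7.6) = -129.2
The minimum is at x1 = 9, x2 = 4.

(9, 4)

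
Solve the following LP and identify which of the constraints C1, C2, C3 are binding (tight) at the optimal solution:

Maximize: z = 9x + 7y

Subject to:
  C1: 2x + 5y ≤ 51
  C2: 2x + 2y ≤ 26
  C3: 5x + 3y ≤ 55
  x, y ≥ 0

At x = 8, y = 5, compute slack b - a·x for each constraint:
  C1: 51 − 41 = 10  (slack)
  C2: 26 − 26 = 0  (binding)
  C3: 55 − 55 = 0  (binding)

Optimal: x = 8, y = 5
Binding: C2, C3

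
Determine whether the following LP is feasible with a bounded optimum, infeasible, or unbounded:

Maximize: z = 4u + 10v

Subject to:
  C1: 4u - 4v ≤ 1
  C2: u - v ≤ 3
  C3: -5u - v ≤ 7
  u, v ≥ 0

Unbounded (objective can increase without bound)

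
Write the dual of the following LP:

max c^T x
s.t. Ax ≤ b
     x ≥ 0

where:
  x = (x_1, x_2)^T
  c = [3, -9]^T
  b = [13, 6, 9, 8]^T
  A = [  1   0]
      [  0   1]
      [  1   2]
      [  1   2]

Primal max cᵀx s.t. Ax ≤ b, x ≥ 0  →  Dual min bᵀy s.t. Aᵀy ≥ c, y ≥ 0.

Minimize: z = 13y1 + 6y2 + 9y3 + 8y4

Subject to:
  y1 + y3 + y4 ≥ 3
  y2 + 2y3 + 2y4 ≥ -9
  y1, y2, y3, y4 ≥ 0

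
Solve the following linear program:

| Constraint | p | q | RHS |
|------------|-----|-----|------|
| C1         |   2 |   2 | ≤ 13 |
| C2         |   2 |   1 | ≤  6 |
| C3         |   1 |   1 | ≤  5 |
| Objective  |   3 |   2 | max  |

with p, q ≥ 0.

Evaluate the objective at each vertex of the feasible region:
  z(0, 0) = 0
  z(3, 0) = 9
  z(1, 4) = 11  ←
  z(0, 5) = 10
The maximum is at p = 1, q = 4.

p = 1, q = 4, z = 11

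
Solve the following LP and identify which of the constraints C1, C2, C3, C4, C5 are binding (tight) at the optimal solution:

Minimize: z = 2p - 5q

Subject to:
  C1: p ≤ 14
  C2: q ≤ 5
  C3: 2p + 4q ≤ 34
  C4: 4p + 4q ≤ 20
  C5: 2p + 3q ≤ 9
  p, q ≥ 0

At p = 0, q = 3, compute slack b - a·x for each constraint:
  C1: 14 − 0 = 14  (slack)
  C2: 5 − 3 = 2  (slack)
  C3: 34 − 12 = 22  (slack)
  C4: 20 − 12 = 8  (slack)
  C5: 9 − 9 = 0  (binding)

Optimal: p = 0, q = 3
Binding: C5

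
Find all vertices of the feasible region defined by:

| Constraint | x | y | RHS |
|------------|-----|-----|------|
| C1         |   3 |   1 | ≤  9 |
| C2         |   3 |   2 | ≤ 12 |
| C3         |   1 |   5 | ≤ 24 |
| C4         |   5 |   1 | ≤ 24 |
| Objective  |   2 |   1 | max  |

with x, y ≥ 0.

(0, 0), (3, 0), (2, 3), (0.9231, 4.615), (0, 4.8)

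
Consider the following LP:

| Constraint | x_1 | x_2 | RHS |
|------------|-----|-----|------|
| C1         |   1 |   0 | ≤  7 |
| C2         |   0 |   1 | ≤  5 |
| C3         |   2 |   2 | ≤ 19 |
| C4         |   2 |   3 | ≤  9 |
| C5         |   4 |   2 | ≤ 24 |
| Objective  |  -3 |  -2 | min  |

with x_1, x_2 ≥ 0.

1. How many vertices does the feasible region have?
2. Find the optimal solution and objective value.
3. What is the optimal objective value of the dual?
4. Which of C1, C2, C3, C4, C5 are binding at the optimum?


1. 3
2. x_1 = 4.5, x_2 = 0, z = -13.5
3. -13.5
4. C4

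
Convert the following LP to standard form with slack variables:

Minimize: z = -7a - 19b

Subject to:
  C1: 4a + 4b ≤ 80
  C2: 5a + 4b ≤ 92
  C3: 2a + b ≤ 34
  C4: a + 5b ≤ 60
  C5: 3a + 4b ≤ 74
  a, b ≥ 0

min z = -7a - 19b

s.t.
  4a + 4b + s1 = 80
  5a + 4b + s2 = 92
  2a + b + s3 = 34
  a + 5b + s4 = 60
  3a + 4b + s5 = 74
  a, b, s1, s2, s3, s4, s5 ≥ 0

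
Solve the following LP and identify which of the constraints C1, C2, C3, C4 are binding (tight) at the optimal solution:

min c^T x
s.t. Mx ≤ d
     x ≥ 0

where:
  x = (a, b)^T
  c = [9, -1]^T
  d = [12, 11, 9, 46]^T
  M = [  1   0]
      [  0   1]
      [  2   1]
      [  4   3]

At a = 0, b = 9, compute slack b - a·x for each constraint:
  C1: 12 − 0 = 12  (slack)
  C2: 11 − 9 = 2  (slack)
  C3: 9 − 9 = 0  (binding)
  C4: 46 − 27 = 19  (slack)

Optimal: a = 0, b = 9
Binding: C3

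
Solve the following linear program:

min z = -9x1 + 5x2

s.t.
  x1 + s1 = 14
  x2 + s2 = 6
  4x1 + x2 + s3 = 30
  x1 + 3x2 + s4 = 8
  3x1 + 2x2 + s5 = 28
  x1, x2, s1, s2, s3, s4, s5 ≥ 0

Evaluate the objective at each vertex of the feasible region:
  z(0, 0) = 0
  z(7.5, 0) = -67.5  ←
  z(7.455, 0.1818) = -66.18
  z(0, 2.667) = 13.33
The minimum is at x1 = 7.5, x2 = 0.

x1 = 7.5, x2 = 0, z = -67.5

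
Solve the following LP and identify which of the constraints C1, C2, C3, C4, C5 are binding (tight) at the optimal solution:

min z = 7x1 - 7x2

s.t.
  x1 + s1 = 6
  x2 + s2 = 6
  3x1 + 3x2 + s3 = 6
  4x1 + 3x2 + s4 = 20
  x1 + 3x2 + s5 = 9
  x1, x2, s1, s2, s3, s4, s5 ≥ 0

At x1 = 0, x2 = 2, compute slack b - a·x for each constraint:
  C1: 6 − 0 = 6  (slack)
  C2: 6 − 2 = 4  (slack)
  C3: 6 − 6 = 0  (binding)
  C4: 20 − 6 = 14  (slack)
  C5: 9 − 6 = 3  (slack)

Optimal: x1 = 0, x2 = 2
Binding: C3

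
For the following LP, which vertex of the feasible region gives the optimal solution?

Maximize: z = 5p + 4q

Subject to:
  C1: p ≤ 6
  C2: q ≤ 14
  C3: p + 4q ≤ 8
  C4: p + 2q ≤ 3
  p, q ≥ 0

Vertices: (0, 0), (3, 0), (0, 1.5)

Evaluate the objective at each vertex of the feasible region:
  z(0, 0) = 0
  z(3, 0) = 15  ←
  z(0, 1.5) = 6
The maximum is at p = 3, q = 0.

(3, 0)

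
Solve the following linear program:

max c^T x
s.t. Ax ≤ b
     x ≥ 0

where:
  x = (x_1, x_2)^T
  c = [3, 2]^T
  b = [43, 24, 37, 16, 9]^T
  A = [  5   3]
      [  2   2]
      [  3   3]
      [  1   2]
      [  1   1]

Evaluate the objective at each vertex of the feasible region:
  z(0, 0) = 0
  z(8.6, 0) = 25.8
  z(8, 1) = 26  ←
  z(2, 7) = 20
  z(0, 8) = 16
The maximum is at x_1 = 8, x_2 = 1.

x_1 = 8, x_2 = 1, z = 26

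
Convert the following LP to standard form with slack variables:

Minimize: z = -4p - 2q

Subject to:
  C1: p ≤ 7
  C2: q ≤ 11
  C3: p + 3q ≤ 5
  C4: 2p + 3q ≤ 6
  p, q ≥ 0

min z = -4p - 2q

s.t.
  p + s1 = 7
  q + s2 = 11
  p + 3q + s3 = 5
  2p + 3q + s4 = 6
  p, q, s1, s2, s3, s4 ≥ 0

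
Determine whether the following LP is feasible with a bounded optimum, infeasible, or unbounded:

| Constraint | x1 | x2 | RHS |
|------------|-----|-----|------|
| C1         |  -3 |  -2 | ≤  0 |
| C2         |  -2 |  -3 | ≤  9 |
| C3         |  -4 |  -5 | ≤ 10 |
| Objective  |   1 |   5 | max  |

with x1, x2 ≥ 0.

Unbounded (objective can increase without bound)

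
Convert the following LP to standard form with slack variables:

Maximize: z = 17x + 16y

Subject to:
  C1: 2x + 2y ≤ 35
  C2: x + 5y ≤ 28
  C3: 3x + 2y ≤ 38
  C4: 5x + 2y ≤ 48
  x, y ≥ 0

max z = 17x + 16y

s.t.
  2x + 2y + s1 = 35
  x + 5y + s2 = 28
  3x + 2y + s3 = 38
  5x + 2y + s4 = 48
  x, y, s1, s2, s3, s4 ≥ 0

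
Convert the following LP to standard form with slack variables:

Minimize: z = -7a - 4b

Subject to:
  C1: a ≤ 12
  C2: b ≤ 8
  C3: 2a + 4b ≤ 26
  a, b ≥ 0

min z = -7a - 4b

s.t.
  a + s1 = 12
  b + s2 = 8
  2a + 4b + s3 = 26
  a, b, s1, s2, s3 ≥ 0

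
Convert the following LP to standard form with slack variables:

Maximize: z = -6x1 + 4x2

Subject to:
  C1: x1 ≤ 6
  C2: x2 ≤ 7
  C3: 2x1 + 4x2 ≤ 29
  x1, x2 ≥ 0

max z = -6x1 + 4x2

s.t.
  x1 + s1 = 6
  x2 + s2 = 7
  2x1 + 4x2 + s3 = 29
  x1, x2, s1, s2, s3 ≥ 0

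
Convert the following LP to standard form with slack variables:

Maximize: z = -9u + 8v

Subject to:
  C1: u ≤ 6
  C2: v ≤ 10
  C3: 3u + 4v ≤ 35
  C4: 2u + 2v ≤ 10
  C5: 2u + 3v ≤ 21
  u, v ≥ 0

max z = -9u + 8v

s.t.
  u + s1 = 6
  v + s2 = 10
  3u + 4v + s3 = 35
  2u + 2v + s4 = 10
  2u + 3v + s5 = 21
  u, v, s1, s2, s3, s4, s5 ≥ 0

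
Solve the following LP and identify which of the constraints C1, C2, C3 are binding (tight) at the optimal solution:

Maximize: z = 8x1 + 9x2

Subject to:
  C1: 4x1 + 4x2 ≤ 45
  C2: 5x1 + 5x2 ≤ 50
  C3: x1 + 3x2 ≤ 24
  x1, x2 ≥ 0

At x1 = 3, x2 = 7, compute slack b - a·x for each constraint:
  C1: 45 − 40 = 5  (slack)
  C2: 50 − 50 = 0  (binding)
  C3: 24 − 24 = 0  (binding)

Optimal: x1 = 3, x2 = 7
Binding: C2, C3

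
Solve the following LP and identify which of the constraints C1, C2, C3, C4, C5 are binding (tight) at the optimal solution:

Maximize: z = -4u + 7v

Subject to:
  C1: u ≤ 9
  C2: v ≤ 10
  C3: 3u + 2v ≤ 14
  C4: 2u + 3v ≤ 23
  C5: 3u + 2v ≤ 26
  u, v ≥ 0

At u = 0, v = 7, compute slack b - a·x for each constraint:
  C1: 9 − 0 = 9  (slack)
  C2: 10 − 7 = 3  (slack)
  C3: 14 − 14 = 0  (binding)
  C4: 23 − 21 = 2  (slack)
  C5: 26 − 14 = 12  (slack)

Optimal: u = 0, v = 7
Binding: C3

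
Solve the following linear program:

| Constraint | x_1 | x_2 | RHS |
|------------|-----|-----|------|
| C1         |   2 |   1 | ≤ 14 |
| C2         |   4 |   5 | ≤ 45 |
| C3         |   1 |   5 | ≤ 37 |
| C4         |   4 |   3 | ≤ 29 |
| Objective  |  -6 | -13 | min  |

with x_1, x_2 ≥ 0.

Evaluate the objective at each vertex of the feasible region:
  z(0, 0) = 0
  z(7, 0) = -42
  z(6.5, 1) = -52
  z(2, 7) = -103  ←
  z(0, 7.4) = -96.2
The minimum is at x_1 = 2, x_2 = 7.

x_1 = 2, x_2 = 7, z = -103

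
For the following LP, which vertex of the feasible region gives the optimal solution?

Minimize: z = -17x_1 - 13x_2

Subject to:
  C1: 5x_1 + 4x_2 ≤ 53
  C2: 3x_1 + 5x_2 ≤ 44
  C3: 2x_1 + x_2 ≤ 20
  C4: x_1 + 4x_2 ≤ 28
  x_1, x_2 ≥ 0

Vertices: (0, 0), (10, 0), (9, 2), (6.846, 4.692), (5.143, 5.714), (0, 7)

Evaluate the objective at each vertex of the feasible region:
  z(0, 0) = 0
  z(10, 0) = -170
  z(9, 2) = -179  ←
  z(6.846, 4.692) = -177.4
  z(5.143, 5.714) = -161.7
  z(0, 7) = -91
The minimum is at x_1 = 9, x_2 = 2.

(9, 2)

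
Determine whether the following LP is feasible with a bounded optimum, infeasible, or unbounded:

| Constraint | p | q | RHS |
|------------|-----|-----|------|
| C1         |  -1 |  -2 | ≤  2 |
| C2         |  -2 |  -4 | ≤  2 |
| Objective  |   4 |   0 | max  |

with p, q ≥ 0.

Unbounded (objective can increase without bound)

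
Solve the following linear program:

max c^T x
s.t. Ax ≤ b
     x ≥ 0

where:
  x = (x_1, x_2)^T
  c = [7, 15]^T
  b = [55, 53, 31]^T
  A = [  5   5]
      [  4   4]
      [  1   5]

Evaluate the objective at each vertex of the feasible region:
  z(0, 0) = 0
  z(11, 0) = 77
  z(6, 5) = 117  ←
  z(0, 6.2) = 93
The maximum is at x_1 = 6, x_2 = 5.

x_1 = 6, x_2 = 5, z = 117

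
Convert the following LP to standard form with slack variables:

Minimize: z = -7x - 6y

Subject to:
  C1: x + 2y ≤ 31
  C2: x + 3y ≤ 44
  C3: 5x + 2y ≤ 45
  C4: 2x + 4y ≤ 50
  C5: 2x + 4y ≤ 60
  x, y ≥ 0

min z = -7x - 6y

s.t.
  x + 2y + s1 = 31
  x + 3y + s2 = 44
  5x + 2y + s3 = 45
  2x + 4y + s4 = 50
  2x + 4y + s5 = 60
  x, y, s1, s2, s3, s4, s5 ≥ 0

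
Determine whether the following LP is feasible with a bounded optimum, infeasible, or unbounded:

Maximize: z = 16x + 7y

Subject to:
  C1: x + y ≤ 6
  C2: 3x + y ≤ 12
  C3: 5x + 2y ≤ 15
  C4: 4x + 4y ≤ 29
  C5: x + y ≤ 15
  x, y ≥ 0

Feasible with a bounded optimal solution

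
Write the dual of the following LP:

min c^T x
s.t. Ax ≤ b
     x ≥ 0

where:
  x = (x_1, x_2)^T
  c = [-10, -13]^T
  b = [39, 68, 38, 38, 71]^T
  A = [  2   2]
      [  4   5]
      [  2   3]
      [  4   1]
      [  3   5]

Primal min cᵀx s.t. Ax ≤ b, x ≥ 0  →  Dual max −bᵀy s.t. Aᵀy ≥ −c, y ≥ 0.

Maximize: z = -39y1 - 68y2 - 38y3 - 38y4 - 71y5

Subject to:
  2y1 + 4y2 + 2y3 + 4y4 + 3y5 ≥ 10
  2y1 + 5y2 + 3y3 + y4 + 5y5 ≥ 13
  y1, y2, y3, y4, y5 ≥ 0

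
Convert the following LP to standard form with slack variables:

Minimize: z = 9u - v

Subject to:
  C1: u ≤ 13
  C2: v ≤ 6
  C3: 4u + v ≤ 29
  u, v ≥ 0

min z = 9u - v

s.t.
  u + s1 = 13
  v + s2 = 6
  4u + v + s3 = 29
  u, v, s1, s2, s3 ≥ 0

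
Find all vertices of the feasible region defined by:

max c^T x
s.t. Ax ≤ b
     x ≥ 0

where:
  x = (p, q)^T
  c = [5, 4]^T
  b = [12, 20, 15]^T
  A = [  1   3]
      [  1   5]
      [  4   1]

(0, 0), (3.75, 0), (3, 3), (0, 4)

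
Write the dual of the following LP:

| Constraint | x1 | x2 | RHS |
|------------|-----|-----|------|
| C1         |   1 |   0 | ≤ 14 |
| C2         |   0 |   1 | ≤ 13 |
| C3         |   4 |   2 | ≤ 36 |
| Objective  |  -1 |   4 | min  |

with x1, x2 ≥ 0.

Primal min cᵀx s.t. Ax ≤ b, x ≥ 0  →  Dual max −bᵀy s.t. Aᵀy ≥ −c, y ≥ 0.

Maximize: z = -14y1 - 13y2 - 36y3

Subject to:
  y1 + 4y3 ≥ 1
  y2 + 2y3 ≥ -4
  y1, y2, y3 ≥ 0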